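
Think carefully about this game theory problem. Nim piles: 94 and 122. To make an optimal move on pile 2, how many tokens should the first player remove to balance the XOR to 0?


Piles: 94 and 122
Current XOR: 94 XOR 122 = 36 (non-zero, so this is an N-position).
To make the XOR zero, we need to find a move that balances the piles.
For pile 2 (size 122): target = 122 XOR 36 = 94
We reduce pile 2 from 122 to 94.
Tokens removed: 122 - 94 = 28
Verification: 94 XOR 94 = 0

28


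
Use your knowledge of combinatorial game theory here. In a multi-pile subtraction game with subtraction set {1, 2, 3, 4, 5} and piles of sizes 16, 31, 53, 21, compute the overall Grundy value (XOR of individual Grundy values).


Subtraction set: {1, 2, 3, 4, 5}
For this subtraction set, G(n) = n mod 6 (period = max + 1 = 6).
Pile 1 (size 16): G(16) = 16 mod 6 = 4
Pile 2 (size 31): G(31) = 31 mod 6 = 1
Pile 3 (size 53): G(53) = 53 mod 6 = 5
Pile 4 (size 21): G(21) = 21 mod 6 = 3
Total Grundy value = XOR of all: 4 XOR 1 XOR 5 XOR 3 = 3

3


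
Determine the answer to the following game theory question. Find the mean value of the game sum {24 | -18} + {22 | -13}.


G1 = {24 | -18}, G2 = {22 | -13}
Each is a switch {a | b} with numbers a > b; its mean value is (a + b)/2, and mean value is additive over game sums: m(G1 + G2) = m(G1) + m(G2).
Mean of G1 = (24 + (-18))/2 = 6/2 = 3
Mean of G2 = (22 + (-13))/2 = 9/2 = 9/2
Mean of G1 + G2 = 3 + 9/2 = 15/2

15/2


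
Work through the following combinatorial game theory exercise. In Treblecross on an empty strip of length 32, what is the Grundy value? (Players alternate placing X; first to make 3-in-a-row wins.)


Treblecross: place X on empty cells; 3-in-a-row wins.
Playing within two cells of an existing X lets the opponent win at once, so sensible play treats the cells i-2..i+2 around each X as dead. The player left with no safe cell loses, so this is a normal-play take-away game on strips of safe cells.
Placing X at cell i (0-indexed) of a strip of k safe cells leaves independent strips of sizes max(0, i-2) and max(0, k-i-3). Hence G(k) = mex{ G(max(0,i-2)) XOR G(max(0,k-i-3)) : 0 <= i < k }, with G(0) = 0.
G(1): splits (0,0):0^0=0 -> mex({0}) = 1
G(2): splits (0,0):0^0=0 -> mex({0}) = 1
G(3): splits (0,0):0^0=0 -> mex({0}) = 1
G(4): splits (0,1):0^1=1 (0,0):0^0=0 -> mex({0, 1}) = 2
G(5): splits (0,2):0^1=1 (0,1):0^1=1 (0,0):0^0=0 -> mex({0, 1}) = 2
G(6) = mex({1}) = 0
G(7) = mex({0, 1, 2}) = 3
G(8) = mex({0, 1, 2}) = 3
G(9) = mex({0, 2}) = 1
G(10) = mex({0, 2, 3}) = 1
G(11) = mex({0, 3}) = 1
G(12) = mex({1, 3}) = 0
G(13) = mex({0, 1, 2, 3}) = 4
G(14) = mex({0, 1, 2}) = 3
G(15) = mex({0, 1, 2}) = 3
G(16) = mex({0, 1, 2, 4}) = 3
G(17) = mex({0, 1, 3, 4}) = 2
G(18) = mex({0, 1, 3, 4}) = 2
G(19) = mex({0, 1, 3, 5}) = 2
G(20) = mex({0, 1, 2, 3, 5}) = 4
G(21) = mex({0, 1, 2, 3, 5}) = 4
G(22) = mex({1, 2, 6}) = 0
G(23) = mex({0, 1, 2, 3, 4, 6}) = 5
G(24) = mex({0, 1, 2, 3, 4}) = 5
G(25) = mex({0, 1, 3, 4, 7}) = 2
G(26) = mex({0, 1, 3, 4, 5, 7}) = 2
G(27) = mex({0, 1, 3, 5}) = 2
G(28) = mex({0, 1, 2, 5}) = 3
G(29) = mex({0, 1, 2, 4, 5, 6}) = 3
G(30) = mex({1, 2, 4, 6}) = 0
G(31) = mex({0, 1, 2, 3, 4, 6}) = 5
G(32) = mex({1, 2, 3, 4, 7}) = 0
Therefore G(32) = 0.

0


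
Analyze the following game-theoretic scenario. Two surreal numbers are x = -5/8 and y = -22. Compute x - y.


x = -5/8, y = -22
Converting to common denominator: 8
x = -5/8, y = -176/8
x - y = -5/8 - -22 = 171/8

171/8


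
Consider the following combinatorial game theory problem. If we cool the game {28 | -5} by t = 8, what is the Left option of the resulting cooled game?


Original game: {28 | -5} (a switch {a | b} with a > b).
Cooling by t (for t below the temperature (a - b)/2 = 33/2) taxes each move by t: {a | b} cooled by t is {a - t | b + t}.
Cooling amount: t = 8
Cooled Left option: 28 - 8 = 20
Cooled Right option: -5 + 8 = 3
Cooled game: {20 | 3}
Left option = 20

20


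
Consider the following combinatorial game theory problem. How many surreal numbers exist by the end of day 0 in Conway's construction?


Day 0: {|} = 0 is born. Count = 1.
Day n: the number of surreal numbers born by day n is 2^(n+1) - 1.
By day 0: 2^1 - 1 = 1
By day 0: 1 surreal numbers.

1


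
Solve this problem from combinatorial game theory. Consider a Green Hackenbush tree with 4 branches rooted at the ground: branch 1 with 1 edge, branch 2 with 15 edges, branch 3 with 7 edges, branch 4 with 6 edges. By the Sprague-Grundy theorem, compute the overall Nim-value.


The tree has 4 branches from the ground vertex.
In Green Hackenbush, the Nim-value of a simple path of length k is k.
Branch 1: length 1, Nim-value = 1
Branch 2: length 15, Nim-value = 15
Branch 3: length 7, Nim-value = 7
Branch 4: length 6, Nim-value = 6
Total Nim-value = XOR of all branch values:
0 XOR 1 = 1
1 XOR 15 = 14
14 XOR 7 = 9
9 XOR 6 = 15
Nim-value of the tree = 15

15


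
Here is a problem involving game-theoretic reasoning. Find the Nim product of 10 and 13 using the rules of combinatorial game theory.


Nim multiplication is bilinear over XOR: (u XOR v) * w = (u*w) XOR (v*w).
So we split each operand into its bit components and XOR the pairwise Nim products.
10 = 2 + 8 (as XOR of powers of 2).
13 = 1 + 4 + 8 (as XOR of powers of 2).
Using the standard Nim-product table on single bits:
  2*2 = 3,   2*4 = 8,   2*8 = 12,
  4*4 = 6,   4*8 = 11,  8*8 = 13,
and  1*x = x (identity), k*l = l*k (commutative).
Pairwise Nim products:
  2 * 1 = 2
  2 * 4 = 8
  2 * 8 = 12
  8 * 1 = 8
  8 * 4 = 11
  8 * 8 = 13
XOR them: 2 XOR 8 XOR 12 XOR 8 XOR 11 XOR 13 = 8.
Result: 10 * 13 = 8 (in Nim).

8


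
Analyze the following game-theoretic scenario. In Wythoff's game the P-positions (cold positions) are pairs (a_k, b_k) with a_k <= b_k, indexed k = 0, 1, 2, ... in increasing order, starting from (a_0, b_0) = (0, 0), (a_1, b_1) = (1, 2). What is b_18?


By Wythoff's theorem, a_k = floor(k * phi) and b_k = floor(k * phi^2) = a_k + k, where phi = (1 + sqrt(5))/2 is the golden ratio.
phi = (1 + sqrt(5))/2 = 1.618034
phi^2 = phi + 1 = 2.618034
k = 18
k * phi^2 = 18 * 2.618034 = 47.124612
b_18 = floor(k * phi^2) = 47 (check: a_18 + k = 29 + 18 = 47)

47


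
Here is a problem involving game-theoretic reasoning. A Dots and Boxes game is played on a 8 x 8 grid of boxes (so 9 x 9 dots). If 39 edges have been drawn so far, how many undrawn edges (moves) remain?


Grid: 8 x 8 boxes, i.e. 9 rows and 9 columns of dots.
Horizontal edges: (rows + 1) * cols = 9 * 8 = 72
Vertical edges: rows * (cols + 1) = 8 * 9 = 72
Total edges: 72 + 72 = 144
Edges drawn: 39
Remaining: 144 - 39 = 105

105


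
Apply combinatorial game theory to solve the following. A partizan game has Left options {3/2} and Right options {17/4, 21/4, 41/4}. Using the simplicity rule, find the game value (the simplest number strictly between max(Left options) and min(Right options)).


Left options: {3/2}, max = 3/2
Right options: {17/4, 21/4, 41/4}, min = 17/4
All options are numbers and max(Left) < min(Right), so by the simplicity theorem the value is the simplest (earliest-born) number strictly between 3/2 and 17/4.
Integers 2 through 4 all lie strictly between 3/2 and 17/4.
Among integers, the simplest (lowest birthday = smallest |n|; 0 is born on day 0, +-n on day n) is 2.
No non-integer in the interval can be simpler: if x is a non-integer in the interval, then floor(x) or ceil(x) also lies in the interval (the interval contains an integer), and both are proper prefixes of x's sign expansion, i.e. born earlier. So the game value is 2.
Game value = 2

2


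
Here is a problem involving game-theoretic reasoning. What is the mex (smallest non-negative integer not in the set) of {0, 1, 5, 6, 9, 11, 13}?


Set = {0, 1, 5, 6, 9, 11, 13}
0 is in the set.
1 is in the set.
2 is NOT in the set. This is the mex.
mex = 2

2


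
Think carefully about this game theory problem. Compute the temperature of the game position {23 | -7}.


The game is {23 | -7}, a switch {a | b} with numbers a > b.
Cooling {a | b} by t gives {a - t | b + t}, which stops being hot when a - t = b + t, i.e. at t = (a - b)/2. So the temperature of a switch is (a - b)/2.
Temperature = (Left option - Right option) / 2
= (23 - (-7)) / 2
= 30 / 2
= 15

15


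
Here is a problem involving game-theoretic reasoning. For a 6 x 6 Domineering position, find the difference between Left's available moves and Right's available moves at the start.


Board is 6 x 6 (rows x cols).
Left (vertical) placements: (rows-1) * cols = 5 * 6 = 30
Right (horizontal) placements: rows * (cols-1) = 6 * 5 = 30
Advantage = Left - Right = 30 - 30 = 0

0


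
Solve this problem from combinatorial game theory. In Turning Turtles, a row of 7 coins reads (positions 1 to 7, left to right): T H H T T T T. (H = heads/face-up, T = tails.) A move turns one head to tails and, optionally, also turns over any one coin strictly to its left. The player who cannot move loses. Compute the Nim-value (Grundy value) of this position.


Coins: T H H T T T T
Key fact: a single head at position k behaves exactly like a Nim heap of size k (turning it to T and optionally flipping a coin at j < k corresponds to moving the heap from k to j, or to 0), and heads combine as a disjunctive sum (two heads at the same place would cancel, matching j XOR j = 0). So the Nim-value is the XOR of the 1-indexed positions of the heads.
Face-up positions (1-indexed): [2, 3]
XOR 0 with 2: 0 XOR 2 = 2
XOR 2 with 3: 2 XOR 3 = 1
Nim-value = 1

1


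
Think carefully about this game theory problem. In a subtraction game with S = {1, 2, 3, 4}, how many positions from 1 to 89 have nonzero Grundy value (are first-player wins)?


Subtraction set S = {1, 2, 3, 4}, so G(n) = n mod 5.
G(n) = 0 when n is a multiple of 5.
Multiples of 5 in [1, 89]: 17
N-positions (nonzero Grundy) = 89 - 17 = 72

72


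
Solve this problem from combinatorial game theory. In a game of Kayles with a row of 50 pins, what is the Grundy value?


Kayles: a move removes 1 or 2 adjacent pins from a contiguous row.
Removing pins from a row of k leaves two independent rows (a, b) with a + b = k - 1 (one pin) or a + b = k - 2 (two pins); an end removal gives a = 0.
By Sprague-Grundy, G(k) = mex{ G(a) XOR G(b) } over all these splits. G(0) = 0.
G(1): splits (0,0):0^0=0 -> mex({0}) = 1
G(2): splits (0,1):0^1=1 (0,0):0^0=0 -> mex({0, 1}) = 2
G(3): splits (0,2):0^2=2 (1,1):1^1=0 (0,1):0^1=1 -> mex({0, 1, 2}) = 3
G(4): splits (0,3):0^3=3 (1,2):1^2=3 (0,2):0^2=2 (1,1):1^1=0 -> mex({0, 2, 3}) = 1
G(5): splits (0,4):0^1=1 (1,3):1^3=2 (2,2):2^2=0 (0,3):0^3=3 (1,2):1^2=3 -> mex({0, 1, 2, 3}) = 4
G(6) = mex({0, 1, 2, 4}) = 3
G(7) = mex({0, 1, 3, 4, 5}) = 2
G(8) = mex({0, 2, 3, 5, 6}) = 1
G(9) = mex({0, 1, 2, 3, 6, 7}) = 4
G(10) = mex({0, 1, 3, 4, 5, 7}) = 2
G(11) = mex({0, 1, 2, 3, 4, 5}) = 6
G(12) = mex({0, 1, 2, 3, 5, 6, 7}) = 4
G(13) = mex({0, 2, 3, 4, 6, 7}) = 1
G(14) = mex({0, 1, 4, 5, 6, 7}) = 2
G(15) = mex({0, 1, 2, 3, 4, 5, 6}) = 7
G(16) = mex({0, 2, 3, 5, 6, 7}) = 1
G(17) = mex({0, 1, 2, 3, 5, 6, 7}) = 4
G(18) = mex({0, 1, 2, 4, 5, 6}) = 3
G(19) = mex({0, 1, 3, 4, 5, 7}) = 2
G(20) = mex({0, 2, 3, 4, 5, 6, 7}) = 1
G(21) = mex({0, 1, 2, 3, 5, 6, 7}) = 4
G(22) = mex({0, 1, 2, 3, 4, 5, 7}) = 6
G(23) = mex({0, 1, 2, 3, 4, 5, 6}) = 7
G(24) = mex({0, 1, 2, 3, 5, 6, 7}) = 4
G(25) = mex({0, 2, 3, 4, 6, 7}) = 1
G(26) = mex({0, 1, 3, 4, 5, 6, 7}) = 2
G(27) = mex({0, 1, 2, 3, 4, 5, 6, 7}) = 8
G(28) = mex({0, 1, 2, 3, 4, 6, 7, 8}) = 5
G(29) = mex({0, 1, 2, 3, 5, 6, 7, 8, 9}) = 4
G(30) = mex({0, 1, 2, 3, 4, 5, 6, 9, 10}) = 7
G(31) = mex({0, 1, 3, 4, 5, 7, 10, 11}) = 2
G(32) = mex({0, 2, 3, 4, 5, 6, 7, 9, 11}) = 1
G(33) = mex({0, 1, 2, 3, 4, 5, 6, 7, 9, 12}) = 8
G(34) = mex({0, 1, 2, 3, 4, 5, 7, 8, 11, 12}) = 6
G(35) = mex({0, 1, 2, 3, 4, 5, 6, 8, 9, 10, 11}) = 7
G(36) = mex({0, 1, 2, 3, 5, 6, 7, 9, 10}) = 4
G(37) = mex({0, 2, 3, 4, 6, 7, 9, 10, 11, 12}) = 1
G(38) = mex({0, 1, 3, 4, 5, 6, 7, 9, 10, 11, 12}) = 2
G(39) = mex({0, 1, 2, 4, 5, 6, 7, 9, 10, 12, 14}) = 3
G(40) = mex({0, 2, 3, 4, 6, 7, 11, 12, 14}) = 1
G(41) = mex({0, 1, 2, 3, 5, 6, 7, 9, 10, 11, 12}) = 4
G(42) = mex({0, 1, 2, 3, 4, 5, 6, 9, 10}) = 7
G(43) = mex({0, 1, 3, 4, 5, 7, 9, 10, 12, 15}) = 2
G(44) = mex({0, 2, 3, 4, 5, 6, 7, 9, 10, 12, 15}) = 1
G(45) = mex({0, 1, 2, 3, 4, 5, 6, 7, 9, 10, 12, 14}) = 8
G(46) = mex({0, 1, 3, 4, 5, 7, 8, 11, 12, 14}) = 2
G(47) = mex({0, 1, 2, 3, 4, 5, 6, 8, 9, 10, 11, 12}) = 7
G(48) = mex({0, 1, 2, 3, 5, 6, 7, 9, 10}) = 4
G(49) = mex({0, 2, 3, 4, 6, 7, 9, 10, 11, 12, 15}) = 1
G(50) = mex({0, 1, 4, 5, 6, 7, 9, 11, 12, 14, 15}) = 2
Therefore G(50) = 2.

2


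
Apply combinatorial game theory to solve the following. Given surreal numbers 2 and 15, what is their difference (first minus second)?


x = 2, y = 15
x - y = 2 - 15 = -13

-13


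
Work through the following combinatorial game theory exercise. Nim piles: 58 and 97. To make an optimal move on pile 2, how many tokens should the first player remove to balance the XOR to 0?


Piles: 58 and 97
Current XOR: 58 XOR 97 = 91 (non-zero, so this is an N-position).
To make the XOR zero, we need to find a move that balances the piles.
For pile 2 (size 97): target = 97 XOR 91 = 58
We reduce pile 2 from 97 to 58.
Tokens removed: 97 - 58 = 39
Verification: 58 XOR 58 = 0

39


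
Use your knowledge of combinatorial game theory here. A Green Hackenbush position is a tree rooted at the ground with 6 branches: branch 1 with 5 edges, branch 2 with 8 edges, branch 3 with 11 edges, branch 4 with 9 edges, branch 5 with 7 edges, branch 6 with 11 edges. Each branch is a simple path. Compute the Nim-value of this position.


The tree has 6 branches from the ground vertex.
In Green Hackenbush, the Nim-value of a simple path of length k is k.
Branch 1: length 5, Nim-value = 5
Branch 2: length 8, Nim-value = 8
Branch 3: length 11, Nim-value = 11
Branch 4: length 9, Nim-value = 9
Branch 5: length 7, Nim-value = 7
Branch 6: length 11, Nim-value = 11
Total Nim-value = XOR of all branch values:
0 XOR 5 = 5
5 XOR 8 = 13
13 XOR 11 = 6
6 XOR 9 = 15
15 XOR 7 = 8
8 XOR 11 = 3
Nim-value of the tree = 3

3


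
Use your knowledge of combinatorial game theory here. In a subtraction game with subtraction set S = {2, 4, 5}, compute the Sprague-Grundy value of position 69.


The subtraction set is S = {2, 4, 5}.
G(k) = mex{ G(k - s) : s in S, s <= k }. We compute iteratively: G(0) = 0.
G(1) = mex({}) = 0
G(2) = mex({0}) = 1
G(3) = mex({0}) = 1
G(4) = mex({0, 1}) = 2
G(5) = mex({0, 1}) = 2
G(6) = mex({0, 1, 2}) = 3
G(7) = mex({1, 2}) = 0
G(8) = mex({1, 2, 3}) = 0
G(9) = mex({0, 2}) = 1
G(10) = mex({0, 2, 3}) = 1
G(11) = mex({0, 1, 3}) = 2
Observe that G(7)..G(11) = 0, 0, 1, 1, 2 repeats G(0)..G(4) = 0, 0, 1, 1, 2.
For k >= max(S) = 5, G(k) is determined by the previous 5 values G(k-5)..G(k-1); a window of 5 consecutive values has recurred shifted by 7, so by induction G(k + 7) = G(k) for all k >= 0: the sequence is periodic from the start with period 7.
One period: G(0..6) = 0, 0, 1, 1, 2, 2, 3.
69 mod 7 = 6, so G(69) = G(6) = 3.

3


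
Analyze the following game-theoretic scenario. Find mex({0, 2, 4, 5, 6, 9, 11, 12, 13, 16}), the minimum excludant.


Set = {0, 2, 4, 5, 6, 9, 11, 12, 13, 16}
0 is in the set.
1 is NOT in the set. This is the mex.
mex = 1

1


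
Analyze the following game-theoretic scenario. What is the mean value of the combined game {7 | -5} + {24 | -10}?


G1 = {7 | -5}, G2 = {24 | -10}
Each is a switch {a | b} with numbers a > b; its mean value is (a + b)/2, and mean value is additive over game sums: m(G1 + G2) = m(G1) + m(G2).
Mean of G1 = (7 + (-5))/2 = 2/2 = 1
Mean of G2 = (24 + (-10))/2 = 14/2 = 7
Mean of G1 + G2 = 1 + 7 = 8

8


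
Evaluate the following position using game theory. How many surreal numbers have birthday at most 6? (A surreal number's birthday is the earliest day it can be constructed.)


Day 0: {|} = 0 is born. Count = 1.
Day n: the number of surreal numbers born by day n is 2^(n+1) - 1.
By day 0: 2^1 - 1 = 1
By day 1: 2^2 - 1 = 3
By day 2: 2^3 - 1 = 7
By day 3: 2^4 - 1 = 15
By day 4: 2^5 - 1 = 31
By day 5: 2^6 - 1 = 63
By day 6: 2^7 - 1 = 127
By day 6: 127 surreal numbers.

127


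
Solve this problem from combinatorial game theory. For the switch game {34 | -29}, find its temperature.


The game is {34 | -29}, a switch {a | b} with numbers a > b.
Cooling {a | b} by t gives {a - t | b + t}, which stops being hot when a - t = b + t, i.e. at t = (a - b)/2. So the temperature of a switch is (a - b)/2.
Temperature = (Left option - Right option) / 2
= (34 - (-29)) / 2
= 63 / 2
= 63/2

63/2


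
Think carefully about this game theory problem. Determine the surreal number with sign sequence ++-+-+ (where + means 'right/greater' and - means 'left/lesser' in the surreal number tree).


Sign expansion: ++-+-+
Rule: track bounds (lo, hi), initially (-inf, +inf). On '+', the current value becomes lo and we move to the simplest number in (value, hi): value + 1 if hi = +inf, otherwise the midpoint (value + hi)/2. On '-', the current value becomes hi and we move to value - 1 if lo = -inf, otherwise the midpoint (lo + value)/2.
Start at 0.
Step 1: sign = +, move right. Bounds: (0, +inf). Value = 1
Step 2: sign = +, move right. Bounds: (1, +inf). Value = 2
Step 3: sign = -, move left. Bounds: (1, 2). Value = 3/2
Step 4: sign = +, move right. Bounds: (3/2, 2). Value = 7/4
Step 5: sign = -, move left. Bounds: (3/2, 7/4). Value = 13/8
Step 6: sign = +, move right. Bounds: (13/8, 7/4). Value = 27/16
The surreal number with sign expansion ++-+-+ is 27/16.

27/16


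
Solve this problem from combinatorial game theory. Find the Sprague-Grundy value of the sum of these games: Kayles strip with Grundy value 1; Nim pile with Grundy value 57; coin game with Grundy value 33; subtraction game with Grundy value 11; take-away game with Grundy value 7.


By the Sprague-Grundy theorem, the Grundy value of a sum of games is the XOR of individual Grundy values.
Kayles strip: Grundy value = 1. Running XOR: 0 XOR 1 = 1
Nim pile: Grundy value = 57. Running XOR: 1 XOR 57 = 56
coin game: Grundy value = 33. Running XOR: 56 XOR 33 = 25
subtraction game: Grundy value = 11. Running XOR: 25 XOR 11 = 18
take-away game: Grundy value = 7. Running XOR: 18 XOR 7 = 21
The combined Grundy value is 21.

21


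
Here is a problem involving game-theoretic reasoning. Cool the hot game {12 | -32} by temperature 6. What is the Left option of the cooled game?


Original game: {12 | -32} (a switch {a | b} with a > b).
Cooling by t (for t below the temperature (a - b)/2 = 22) taxes each move by t: {a | b} cooled by t is {a - t | b + t}.
Cooling amount: t = 6
Cooled Left option: 12 - 6 = 6
Cooled Right option: -32 + 6 = -26
Cooled game: {6 | -26}
Left option = 6

6


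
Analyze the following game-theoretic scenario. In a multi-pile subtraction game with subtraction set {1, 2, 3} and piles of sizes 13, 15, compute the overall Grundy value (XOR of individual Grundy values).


Subtraction set: {1, 2, 3}
For this subtraction set, G(n) = n mod 4 (period = max + 1 = 4).
Pile 1 (size 13): G(13) = 13 mod 4 = 1
Pile 2 (size 15): G(15) = 15 mod 4 = 3
Total Grundy value = XOR of all: 1 XOR 3 = 2

2


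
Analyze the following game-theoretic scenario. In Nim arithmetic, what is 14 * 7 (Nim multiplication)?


Nim multiplication is bilinear over XOR: (u XOR v) * w = (u*w) XOR (v*w).
So we split each operand into its bit components and XOR the pairwise Nim products.
14 = 2 + 4 + 8 (as XOR of powers of 2).
7 = 1 + 2 + 4 (as XOR of powers of 2).
Using the standard Nim-product table on single bits:
  2*2 = 3,   2*4 = 8,   2*8 = 12,
  4*4 = 6,   4*8 = 11,  8*8 = 13,
and  1*x = x (identity), k*l = l*k (commutative).
Pairwise Nim products:
  2 * 1 = 2
  2 * 2 = 3
  2 * 4 = 8
  4 * 1 = 4
  4 * 2 = 8
  4 * 4 = 6
  8 * 1 = 8
  8 * 2 = 12
  8 * 4 = 11
XOR them: 2 XOR 3 XOR 8 XOR 4 XOR 8 XOR 6 XOR 8 XOR 12 XOR 11 = 12.
Result: 14 * 7 = 12 (in Nim).

12


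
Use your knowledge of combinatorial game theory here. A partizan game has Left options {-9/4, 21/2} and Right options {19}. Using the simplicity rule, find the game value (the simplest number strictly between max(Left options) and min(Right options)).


Left options: {-9/4, 21/2}, max = 21/2
Right options: {19}, min = 19
All options are numbers and max(Left) < min(Right), so by the simplicity theorem the value is the simplest (earliest-born) number strictly between 21/2 and 19.
Integers 11 through 18 all lie strictly between 21/2 and 19.
Among integers, the simplest (lowest birthday = smallest |n|; 0 is born on day 0, +-n on day n) is 11.
No non-integer in the interval can be simpler: if x is a non-integer in the interval, then floor(x) or ceil(x) also lies in the interval (the interval contains an integer), and both are proper prefixes of x's sign expansion, i.e. born earlier. So the game value is 11.
Game value = 11

11


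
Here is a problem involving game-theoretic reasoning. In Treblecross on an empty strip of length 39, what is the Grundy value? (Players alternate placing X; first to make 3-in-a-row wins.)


Treblecross: place X on empty cells; 3-in-a-row wins.
Playing within two cells of an existing X lets the opponent win at once, so sensible play treats the cells i-2..i+2 around each X as dead. The player left with no safe cell loses, so this is a normal-play take-away game on strips of safe cells.
Placing X at cell i (0-indexed) of a strip of k safe cells leaves independent strips of sizes max(0, i-2) and max(0, k-i-3). Hence G(k) = mex{ G(max(0,i-2)) XOR G(max(0,k-i-3)) : 0 <= i < k }, with G(0) = 0.
G(1): splits (0,0):0^0=0 -> mex({0}) = 1
G(2): splits (0,0):0^0=0 -> mex({0}) = 1
G(3): splits (0,0):0^0=0 -> mex({0}) = 1
G(4): splits (0,1):0^1=1 (0,0):0^0=0 -> mex({0, 1}) = 2
G(5): splits (0,2):0^1=1 (0,1):0^1=1 (0,0):0^0=0 -> mex({0, 1}) = 2
G(6) = mex({1}) = 0
G(7) = mex({0, 1, 2}) = 3
G(8) = mex({0, 1, 2}) = 3
G(9) = mex({0, 2}) = 1
G(10) = mex({0, 2, 3}) = 1
G(11) = mex({0, 3}) = 1
G(12) = mex({1, 3}) = 0
G(13) = mex({0, 1, 2, 3}) = 4
G(14) = mex({0, 1, 2}) = 3
G(15) = mex({0, 1, 2}) = 3
G(16) = mex({0, 1, 2, 4}) = 3
G(17) = mex({0, 1, 3, 4}) = 2
G(18) = mex({0, 1, 3, 4}) = 2
G(19) = mex({0, 1, 3, 5}) = 2
G(20) = mex({0, 1, 2, 3, 5}) = 4
G(21) = mex({0, 1, 2, 3, 5}) = 4
G(22) = mex({1, 2, 6}) = 0
G(23) = mex({0, 1, 2, 3, 4, 6}) = 5
G(24) = mex({0, 1, 2, 3, 4}) = 5
G(25) = mex({0, 1, 3, 4, 7}) = 2
G(26) = mex({0, 1, 3, 4, 5, 7}) = 2
G(27) = mex({0, 1, 3, 5}) = 2
G(28) = mex({0, 1, 2, 5}) = 3
G(29) = mex({0, 1, 2, 4, 5, 6}) = 3
G(30) = mex({1, 2, 4, 6}) = 0
G(31) = mex({0, 1, 2, 3, 4, 6}) = 5
G(32) = mex({1, 2, 3, 4, 7}) = 0
G(33) = mex({0, 3, 7}) = 1
G(34) = mex({0, 2, 3, 5, 7}) = 1
G(35) = mex({0, 2, 3, 5, 6}) = 1
G(36) = mex({0, 1, 2, 5, 6}) = 3
G(37) = mex({0, 1, 2, 4, 5, 6}) = 3
G(38) = mex({0, 1, 2, 4}) = 3
G(39) = mex({0, 1, 2, 3, 4, 7}) = 5
Therefore G(39) = 5.

5


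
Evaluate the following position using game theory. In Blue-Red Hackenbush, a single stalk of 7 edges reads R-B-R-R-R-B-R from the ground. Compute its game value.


Edges (from ground): R-B-R-R-R-B-R
By Berlekamp's sign-expansion rule, a Blue-Red Hackenbush stalk has the value of the surreal number whose sign sequence is the edge sequence with B -> + and R -> -.
Sign sequence: -+---+-
Trace the sign expansion in the surreal number tree, starting from 0:
Edge 1: R (sign -) -> bounds (-inf, 0), value = -1
Edge 2: B (sign +) -> bounds (-1, 0), value = -1/2
Edge 3: R (sign -) -> bounds (-1, -1/2), value = -3/4
Edge 4: R (sign -) -> bounds (-1, -3/4), value = -7/8
Edge 5: R (sign -) -> bounds (-1, -7/8), value = -15/16
Edge 6: B (sign +) -> bounds (-15/16, -7/8), value = -29/32
Edge 7: R (sign -) -> bounds (-15/16, -29/32), value = -59/64
Game value = -59/64

-59/64


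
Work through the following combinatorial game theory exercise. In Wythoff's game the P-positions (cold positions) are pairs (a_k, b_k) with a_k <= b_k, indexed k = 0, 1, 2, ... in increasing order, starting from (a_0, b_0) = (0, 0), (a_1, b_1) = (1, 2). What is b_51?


By Wythoff's theorem, a_k = floor(k * phi) and b_k = floor(k * phi^2) = a_k + k, where phi = (1 + sqrt(5))/2 is the golden ratio.
phi = (1 + sqrt(5))/2 = 1.618034
phi^2 = phi + 1 = 2.618034
k = 51
k * phi^2 = 51 * 2.618034 = 133.519733
b_51 = floor(k * phi^2) = 133 (check: a_51 + k = 82 + 51 = 133)

133


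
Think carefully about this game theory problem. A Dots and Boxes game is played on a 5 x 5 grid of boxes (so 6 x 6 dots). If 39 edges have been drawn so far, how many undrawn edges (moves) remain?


Grid: 5 x 5 boxes, i.e. 6 rows and 6 columns of dots.
Horizontal edges: (rows + 1) * cols = 6 * 5 = 30
Vertical edges: rows * (cols + 1) = 5 * 6 = 30
Total edges: 30 + 30 = 60
Edges drawn: 39
Remaining: 60 - 39 = 21

21


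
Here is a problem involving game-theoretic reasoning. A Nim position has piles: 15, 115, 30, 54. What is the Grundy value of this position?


We need the XOR (exclusive or) of all pile sizes.
After XOR-ing pile 1 (size 15): 0 XOR 15 = 15
After XOR-ing pile 2 (size 115): 15 XOR 115 = 124
After XOR-ing pile 3 (size 30): 124 XOR 30 = 98
After XOR-ing pile 4 (size 54): 98 XOR 54 = 84
The Nim-value of this position is 84.

84


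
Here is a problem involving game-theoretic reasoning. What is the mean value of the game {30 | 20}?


Game = {30 | 20}, a switch {a | b} with numbers a > b.
Its thermograph has left wall a - t and right wall b + t, which meet at t = (a - b)/2, where both equal (a + b)/2. So the mast (mean value) is at (a + b)/2.
Mean = (30 + (20))/2 = 50/2 = 25

25


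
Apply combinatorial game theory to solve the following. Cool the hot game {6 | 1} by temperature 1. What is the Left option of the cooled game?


Original game: {6 | 1} (a switch {a | b} with a > b).
Cooling by t (for t below the temperature (a - b)/2 = 5/2) taxes each move by t: {a | b} cooled by t is {a - t | b + t}.
Cooling amount: t = 1
Cooled Left option: 6 - 1 = 5
Cooled Right option: 1 + 1 = 2
Cooled game: {5 | 2}
Left option = 5

5


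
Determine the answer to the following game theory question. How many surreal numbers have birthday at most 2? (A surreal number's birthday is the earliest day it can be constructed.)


Day 0: {|} = 0 is born. Count = 1.
Day n: the number of surreal numbers born by day n is 2^(n+1) - 1.
By day 0: 2^1 - 1 = 1
By day 1: 2^2 - 1 = 3
By day 2: 2^3 - 1 = 7
By day 2: 7 surreal numbers.

7


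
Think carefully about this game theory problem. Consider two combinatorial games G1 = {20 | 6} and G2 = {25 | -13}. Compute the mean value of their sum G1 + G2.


G1 = {20 | 6}, G2 = {25 | -13}
Each is a switch {a | b} with numbers a > b; its mean value is (a + b)/2, and mean value is additive over game sums: m(G1 + G2) = m(G1) + m(G2).
Mean of G1 = (20 + (6))/2 = 26/2 = 13
Mean of G2 = (25 + (-13))/2 = 12/2 = 6
Mean of G1 + G2 = 13 + 6 = 19

19


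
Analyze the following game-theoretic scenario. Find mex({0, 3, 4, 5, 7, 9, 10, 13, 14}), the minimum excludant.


Set = {0, 3, 4, 5, 7, 9, 10, 13, 14}
0 is in the set.
1 is NOT in the set. This is the mex.
mex = 1

1


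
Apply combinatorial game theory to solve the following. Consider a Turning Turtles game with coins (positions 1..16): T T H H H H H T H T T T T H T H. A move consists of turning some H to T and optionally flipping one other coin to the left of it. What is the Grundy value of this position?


Coins: T T H H H H H T H T T T T H T H
Key fact: a single head at position k behaves exactly like a Nim heap of size k (turning it to T and optionally flipping a coin at j < k corresponds to moving the heap from k to j, or to 0), and heads combine as a disjunctive sum (two heads at the same place would cancel, matching j XOR j = 0). So the Nim-value is the XOR of the 1-indexed positions of the heads.
Face-up positions (1-indexed): [3, 4, 5, 6, 7, 9, 14, 16]
XOR 0 with 3: 0 XOR 3 = 3
XOR 3 with 4: 3 XOR 4 = 7
XOR 7 with 5: 7 XOR 5 = 2
XOR 2 with 6: 2 XOR 6 = 4
XOR 4 with 7: 4 XOR 7 = 3
XOR 3 with 9: 3 XOR 9 = 10
XOR 10 with 14: 10 XOR 14 = 4
XOR 4 with 16: 4 XOR 16 = 20
Nim-value = 20

20


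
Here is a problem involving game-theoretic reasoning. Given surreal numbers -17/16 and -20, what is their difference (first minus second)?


x = -17/16, y = -20
Converting to common denominator: 16
x = -17/16, y = -320/16
x - y = -17/16 - -20 = 303/16

303/16


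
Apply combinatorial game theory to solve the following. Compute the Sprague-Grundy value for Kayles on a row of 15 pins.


Kayles: a move removes 1 or 2 adjacent pins from a contiguous row.
Removing pins from a row of k leaves two independent rows (a, b) with a + b = k - 1 (one pin) or a + b = k - 2 (two pins); an end removal gives a = 0.
By Sprague-Grundy, G(k) = mex{ G(a) XOR G(b) } over all these splits. G(0) = 0.
G(1): splits (0,0):0^0=0 -> mex({0}) = 1
G(2): splits (0,1):0^1=1 (0,0):0^0=0 -> mex({0, 1}) = 2
G(3): splits (0,2):0^2=2 (1,1):1^1=0 (0,1):0^1=1 -> mex({0, 1, 2}) = 3
G(4): splits (0,3):0^3=3 (1,2):1^2=3 (0,2):0^2=2 (1,1):1^1=0 -> mex({0, 2, 3}) = 1
G(5): splits (0,4):0^1=1 (1,3):1^3=2 (2,2):2^2=0 (0,3):0^3=3 (1,2):1^2=3 -> mex({0, 1, 2, 3}) = 4
G(6) = mex({0, 1, 2, 4}) = 3
G(7) = mex({0, 1, 3, 4, 5}) = 2
G(8) = mex({0, 2, 3, 5, 6}) = 1
G(9) = mex({0, 1, 2, 3, 6, 7}) = 4
G(10) = mex({0, 1, 3, 4, 5, 7}) = 2
G(11) = mex({0, 1, 2, 3, 4, 5}) = 6
G(12) = mex({0, 1, 2, 3, 5, 6, 7}) = 4
G(13) = mex({0, 2, 3, 4, 6, 7}) = 1
G(14) = mex({0, 1, 4, 5, 6, 7}) = 2
G(15) = mex({0, 1, 2, 3, 4, 5, 6}) = 7
Therefore G(15) = 7.

7


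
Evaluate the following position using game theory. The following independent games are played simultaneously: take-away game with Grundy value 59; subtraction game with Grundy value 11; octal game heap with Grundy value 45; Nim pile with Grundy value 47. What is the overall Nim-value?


By the Sprague-Grundy theorem, the Grundy value of a sum of games is the XOR of individual Grundy values.
take-away game: Grundy value = 59. Running XOR: 0 XOR 59 = 59
subtraction game: Grundy value = 11. Running XOR: 59 XOR 11 = 48
octal game heap: Grundy value = 45. Running XOR: 48 XOR 45 = 29
Nim pile: Grundy value = 47. Running XOR: 29 XOR 47 = 50
The combined Grundy value is 50.

50


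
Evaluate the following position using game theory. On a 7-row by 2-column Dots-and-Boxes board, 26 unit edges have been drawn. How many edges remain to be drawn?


Grid: 7 x 2 boxes, i.e. 8 rows and 3 columns of dots.
Horizontal edges: (rows + 1) * cols = 8 * 2 = 16
Vertical edges: rows * (cols + 1) = 7 * 3 = 21
Total edges: 16 + 21 = 37
Edges drawn: 26
Remaining: 37 - 26 = 11

11


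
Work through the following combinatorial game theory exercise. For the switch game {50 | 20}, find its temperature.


The game is {50 | 20}, a switch {a | b} with numbers a > b.
Cooling {a | b} by t gives {a - t | b + t}, which stops being hot when a - t = b + t, i.e. at t = (a - b)/2. So the temperature of a switch is (a - b)/2.
Temperature = (Left option - Right option) / 2
= (50 - (20)) / 2
= 30 / 2
= 15

15


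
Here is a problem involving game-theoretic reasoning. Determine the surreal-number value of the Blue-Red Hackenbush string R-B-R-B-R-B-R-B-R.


Edges (from ground): R-B-R-B-R-B-R-B-R
By Berlekamp's sign-expansion rule, a Blue-Red Hackenbush stalk has the value of the surreal number whose sign sequence is the edge sequence with B -> + and R -> -.
Sign sequence: -+-+-+-+-
Trace the sign expansion in the surreal number tree, starting from 0:
Edge 1: R (sign -) -> bounds (-inf, 0), value = -1
Edge 2: B (sign +) -> bounds (-1, 0), value = -1/2
Edge 3: R (sign -) -> bounds (-1, -1/2), value = -3/4
Edge 4: B (sign +) -> bounds (-3/4, -1/2), value = -5/8
Edge 5: R (sign -) -> bounds (-3/4, -5/8), value = -11/16
Edge 6: B (sign +) -> bounds (-11/16, -5/8), value = -21/32
Edge 7: R (sign -) -> bounds (-11/16, -21/32), value = -43/64
Edge 8: B (sign +) -> bounds (-43/64, -21/32), value = -85/128
Edge 9: R (sign -) -> bounds (-43/64, -85/128), value = -171/256
Game value = -171/256

-171/256


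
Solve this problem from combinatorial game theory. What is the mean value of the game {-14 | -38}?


Game = {-14 | -38}, a switch {a | b} with numbers a > b.
Its thermograph has left wall a - t and right wall b + t, which meet at t = (a - b)/2, where both equal (a + b)/2. So the mast (mean value) is at (a + b)/2.
Mean = (-14 + (-38))/2 = -52/2 = -26

-26


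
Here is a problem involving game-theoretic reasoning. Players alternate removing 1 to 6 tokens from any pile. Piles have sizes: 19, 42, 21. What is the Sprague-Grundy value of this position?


Subtraction set: {1, 2, 3, 4, 5, 6}
For this subtraction set, G(n) = n mod 7 (period = max + 1 = 7).
Pile 1 (size 19): G(19) = 19 mod 7 = 5
Pile 2 (size 42): G(42) = 42 mod 7 = 0
Pile 3 (size 21): G(21) = 21 mod 7 = 0
Total Grundy value = XOR of all: 5 XOR 0 XOR 0 = 5

5


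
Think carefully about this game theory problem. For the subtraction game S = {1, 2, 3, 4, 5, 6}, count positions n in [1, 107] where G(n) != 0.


Subtraction set S = {1, 2, 3, 4, 5, 6}, so G(n) = n mod 7.
G(n) = 0 when n is a multiple of 7.
Multiples of 7 in [1, 107]: 15
N-positions (nonzero Grundy) = 107 - 15 = 92

92


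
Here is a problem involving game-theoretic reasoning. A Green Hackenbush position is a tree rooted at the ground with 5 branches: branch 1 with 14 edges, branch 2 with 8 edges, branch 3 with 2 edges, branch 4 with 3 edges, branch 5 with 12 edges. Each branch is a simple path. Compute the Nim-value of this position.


The tree has 5 branches from the ground vertex.
In Green Hackenbush, the Nim-value of a simple path of length k is k.
Branch 1: length 14, Nim-value = 14
Branch 2: length 8, Nim-value = 8
Branch 3: length 2, Nim-value = 2
Branch 4: length 3, Nim-value = 3
Branch 5: length 12, Nim-value = 12
Total Nim-value = XOR of all branch values:
0 XOR 14 = 14
14 XOR 8 = 6
6 XOR 2 = 4
4 XOR 3 = 7
7 XOR 12 = 11
Nim-value of the tree = 11

11


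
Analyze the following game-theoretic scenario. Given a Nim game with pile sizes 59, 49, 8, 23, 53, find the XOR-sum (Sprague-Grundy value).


We need the XOR (exclusive or) of all pile sizes.
After XOR-ing pile 1 (size 59): 0 XOR 59 = 59
After XOR-ing pile 2 (size 49): 59 XOR 49 = 10
After XOR-ing pile 3 (size 8): 10 XOR 8 = 2
After XOR-ing pile 4 (size 23): 2 XOR 23 = 21
After XOR-ing pile 5 (size 53): 21 XOR 53 = 32
The Nim-value of this position is 32.

32


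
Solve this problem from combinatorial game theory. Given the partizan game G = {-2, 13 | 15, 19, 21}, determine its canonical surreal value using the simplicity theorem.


Left options: {-2, 13}, max = 13
Right options: {15, 19, 21}, min = 15
All options are numbers and max(Left) < min(Right), so by the simplicity theorem the value is the simplest (earliest-born) number strictly between 13 and 15.
The only integer strictly between 13 and 15 is 14.
No non-integer in the interval can be simpler: if x is a non-integer in the interval, then floor(x) or ceil(x) also lies in the interval (the interval contains an integer), and both are proper prefixes of x's sign expansion, i.e. born earlier. So the game value is 14.
Game value = 14

14


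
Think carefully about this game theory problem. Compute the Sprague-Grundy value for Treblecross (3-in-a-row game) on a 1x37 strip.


Treblecross: place X on empty cells; 3-in-a-row wins.
Playing within two cells of an existing X lets the opponent win at once, so sensible play treats the cells i-2..i+2 around each X as dead. The player left with no safe cell loses, so this is a normal-play take-away game on strips of safe cells.
Placing X at cell i (0-indexed) of a strip of k safe cells leaves independent strips of sizes max(0, i-2) and max(0, k-i-3). Hence G(k) = mex{ G(max(0,i-2)) XOR G(max(0,k-i-3)) : 0 <= i < k }, with G(0) = 0.
G(1): splits (0,0):0^0=0 -> mex({0}) = 1
G(2): splits (0,0):0^0=0 -> mex({0}) = 1
G(3): splits (0,0):0^0=0 -> mex({0}) = 1
G(4): splits (0,1):0^1=1 (0,0):0^0=0 -> mex({0, 1}) = 2
G(5): splits (0,2):0^1=1 (0,1):0^1=1 (0,0):0^0=0 -> mex({0, 1}) = 2
G(6) = mex({1}) = 0
G(7) = mex({0, 1, 2}) = 3
G(8) = mex({0, 1, 2}) = 3
G(9) = mex({0, 2}) = 1
G(10) = mex({0, 2, 3}) = 1
G(11) = mex({0, 3}) = 1
G(12) = mex({1, 3}) = 0
G(13) = mex({0, 1, 2, 3}) = 4
G(14) = mex({0, 1, 2}) = 3
G(15) = mex({0, 1, 2}) = 3
G(16) = mex({0, 1, 2, 4}) = 3
G(17) = mex({0, 1, 3, 4}) = 2
G(18) = mex({0, 1, 3, 4}) = 2
G(19) = mex({0, 1, 3, 5}) = 2
G(20) = mex({0, 1, 2, 3, 5}) = 4
G(21) = mex({0, 1, 2, 3, 5}) = 4
G(22) = mex({1, 2, 6}) = 0
G(23) = mex({0, 1, 2, 3, 4, 6}) = 5
G(24) = mex({0, 1, 2, 3, 4}) = 5
G(25) = mex({0, 1, 3, 4, 7}) = 2
G(26) = mex({0, 1, 3, 4, 5, 7}) = 2
G(27) = mex({0, 1, 3, 5}) = 2
G(28) = mex({0, 1, 2, 5}) = 3
G(29) = mex({0, 1, 2, 4, 5, 6}) = 3
G(30) = mex({1, 2, 4, 6}) = 0
G(31) = mex({0, 1, 2, 3, 4, 6}) = 5
G(32) = mex({1, 2, 3, 4, 7}) = 0
G(33) = mex({0, 3, 7}) = 1
G(34) = mex({0, 2, 3, 5, 7}) = 1
G(35) = mex({0, 2, 3, 5, 6}) = 1
G(36) = mex({0, 1, 2, 5, 6}) = 3
G(37) = mex({0, 1, 2, 4, 5, 6}) = 3
Therefore G(37) = 3.

3


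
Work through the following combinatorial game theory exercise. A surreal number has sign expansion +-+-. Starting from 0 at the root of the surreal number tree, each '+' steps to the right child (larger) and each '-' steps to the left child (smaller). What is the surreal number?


Sign expansion: +-+-
Rule: track bounds (lo, hi), initially (-inf, +inf). On '+', the current value becomes lo and we move to the simplest number in (value, hi): value + 1 if hi = +inf, otherwise the midpoint (value + hi)/2. On '-', the current value becomes hi and we move to value - 1 if lo = -inf, otherwise the midpoint (lo + value)/2.
Start at 0.
Step 1: sign = +, move right. Bounds: (0, +inf). Value = 1
Step 2: sign = -, move left. Bounds: (0, 1). Value = 1/2
Step 3: sign = +, move right. Bounds: (1/2, 1). Value = 3/4
Step 4: sign = -, move left. Bounds: (1/2, 3/4). Value = 5/8
The surreal number with sign expansion +-+- is 5/8.

5/8


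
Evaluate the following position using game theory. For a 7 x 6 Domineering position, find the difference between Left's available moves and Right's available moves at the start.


Board is 7 x 6 (rows x cols).
Left (vertical) placements: (rows-1) * cols = 6 * 6 = 36
Right (horizontal) placements: rows * (cols-1) = 7 * 5 = 35
Advantage = Left - Right = 36 - 35 = 1

1


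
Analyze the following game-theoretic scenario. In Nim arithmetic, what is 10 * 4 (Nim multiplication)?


Nim multiplication is bilinear over XOR: (u XOR v) * w = (u*w) XOR (v*w).
So we split each operand into its bit components and XOR the pairwise Nim products.
10 = 2 + 8 (as XOR of powers of 2).
4 = 4 (as XOR of powers of 2).
Using the standard Nim-product table on single bits:
  2*2 = 3,   2*4 = 8,   2*8 = 12,
  4*4 = 6,   4*8 = 11,  8*8 = 13,
and  1*x = x (identity), k*l = l*k (commutative).
Pairwise Nim products:
  2 * 4 = 8
  8 * 4 = 11
XOR them: 8 XOR 11 = 3.
Result: 10 * 4 = 3 (in Nim).

3


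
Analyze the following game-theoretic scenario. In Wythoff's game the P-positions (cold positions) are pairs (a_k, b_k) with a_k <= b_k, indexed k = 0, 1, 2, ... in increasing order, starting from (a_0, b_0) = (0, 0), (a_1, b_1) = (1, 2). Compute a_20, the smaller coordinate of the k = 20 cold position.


By Wythoff's theorem, a_k = floor(k * phi) and b_k = floor(k * phi^2) = a_k + k, where phi = (1 + sqrt(5))/2 is the golden ratio.
phi = (1 + sqrt(5))/2 = 1.618034
k = 20
k * phi = 20 * 1.618034 = 32.360680
a_20 = floor(k * phi) = 32

32


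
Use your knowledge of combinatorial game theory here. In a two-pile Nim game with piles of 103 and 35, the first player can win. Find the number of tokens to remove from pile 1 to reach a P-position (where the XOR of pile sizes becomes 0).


Piles: 103 and 35
Current XOR: 103 XOR 35 = 68 (non-zero, so this is an N-position).
To make the XOR zero, we need to find a move that balances the piles.
For pile 1 (size 103): target = 103 XOR 68 = 35
We reduce pile 1 from 103 to 35.
Tokens removed: 103 - 35 = 68
Verification: 35 XOR 35 = 0

68


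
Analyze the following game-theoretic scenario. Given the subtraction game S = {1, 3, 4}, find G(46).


The subtraction set is S = {1, 3, 4}.
G(k) = mex{ G(k - s) : s in S, s <= k }. We compute iteratively: G(0) = 0.
G(1) = mex({0}) = 1
G(2) = mex({1}) = 0
G(3) = mex({0}) = 1
G(4) = mex({0, 1}) = 2
G(5) = mex({0, 1, 2}) = 3
G(6) = mex({0, 1, 3}) = 2
G(7) = mex({1, 2}) = 0
G(8) = mex({0, 2, 3}) = 1
G(9) = mex({1, 2, 3}) = 0
G(10) = mex({0, 2}) = 1
Observe that G(7)..G(10) = 0, 1, 0, 1 repeats G(0)..G(3) = 0, 1, 0, 1.
For k >= max(S) = 4, G(k) is determined by the previous 4 values G(k-4)..G(k-1); a window of 4 consecutive values has recurred shifted by 7, so by induction G(k + 7) = G(k) for all k >= 0: the sequence is periodic from the start with period 7.
One period: G(0..6) = 0, 1, 0, 1, 2, 3, 2.
46 mod 7 = 4, so G(46) = G(4) = 2.

2
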